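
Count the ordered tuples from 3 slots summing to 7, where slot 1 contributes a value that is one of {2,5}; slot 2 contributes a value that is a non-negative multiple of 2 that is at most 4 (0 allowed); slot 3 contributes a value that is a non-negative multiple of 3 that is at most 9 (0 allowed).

2

The generating function for the choices is (t^2 + t^5)·(1 + t^2 + t^4)·(1 + t^3 + t^6 + t^9); the count is [t^7].
(t^2 + t^5) has coefficients 0,0,1,0,0,1 for degrees 0…5.
(1 + t^2 + t^4) has coefficients 1,0,1,0,1,0,0,0 for degrees 0…7.
Finally multiplying by (1 + t^3 + t^6 + t^9), the product of all factors after the first has coefficients 1,0,1,1,1,1,1,1 for degrees 0…7.
[t^7] = 1·1 + 1·1 = 2.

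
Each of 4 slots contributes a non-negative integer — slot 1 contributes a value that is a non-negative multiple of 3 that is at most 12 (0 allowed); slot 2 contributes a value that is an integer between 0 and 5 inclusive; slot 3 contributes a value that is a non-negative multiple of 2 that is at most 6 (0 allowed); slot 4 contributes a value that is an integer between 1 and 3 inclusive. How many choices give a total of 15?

24

The generating function for the choices is (1 + x³ + x⁶ + x⁹ + x¹²)·(1 + x + x² + x³ + x⁴ + x⁵)·(1 + x² + x⁴ + x⁶)·(x + x² + x³); the count is [x¹⁵].
(1 + x³ + x⁶ + x⁹ + x¹²) has coefficients 1,0,0,1,0,0,1,0,0,1,0,0,1 for degrees 0…12.
(1 + x + x² + x³ + x⁴ + x⁵) has coefficients 1,1,1,1,1,1,0,0,0,0,0,0,0,0,0,0 for degrees 0…15.
Multiplying by (1 + x² + x⁴ + x⁶) gives running coefficients 1,1,2,2,3,3,3,3,2,2,1,1,0,0,0,0 for degrees 0…15.
Finally multiplying by (x + x² + x³), the product of all factors after the first has coefficients 0,1,2,4,5,7,8,9,9,8,7,5,4,2,1,0 for degrees 0…15.
[x¹⁵] = 1·0 + 1·4 + 1·8 + 1·8 + 1·4 = 24.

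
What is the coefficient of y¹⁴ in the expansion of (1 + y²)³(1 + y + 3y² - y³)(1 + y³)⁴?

(1 + y²)³ has coefficients 1,0,3,0,3,0,1 for degrees 0…6.
(1 + y + 3y² - y³) has coefficients 1,1,3,-1,0,0,0,0,0,0,0,0,0,0,0 for degrees 0…14.
Finally multiplying by (1 + y³)⁴, the product of all factors after the first has coefficients 1,1,3,3,4,12,2,6,18,-2,4,12,-3,1,3 for degrees 0…14.
[y¹⁴] = 1·3 + 3·(-3) + 3·4 + 1·18 = 24.

24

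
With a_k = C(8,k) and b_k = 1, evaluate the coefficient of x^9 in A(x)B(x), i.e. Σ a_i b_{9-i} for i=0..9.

256

The convolution is the t^9 coefficient of A(t)B(t).
Σ = 1·1 + 8·1 + 28·1 + 56·1 + 70·1 + 56·1 + 28·1 + 8·1 + 1·1 + 0·1 = 256.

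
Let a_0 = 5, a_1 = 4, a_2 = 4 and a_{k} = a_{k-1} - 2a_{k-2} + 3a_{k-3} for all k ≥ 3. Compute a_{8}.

42

The ordinary generating function has denominator 1 - y + 2y^2 - 3y^3.
Iterating the recurrence: a_0,…,a_{8} = 5, 4, 4, 11, 15, 5, 8, 43, 42.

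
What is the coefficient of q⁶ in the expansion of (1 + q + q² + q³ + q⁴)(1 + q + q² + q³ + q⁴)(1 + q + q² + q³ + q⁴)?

19

(1 + q + q² + q³ + q⁴) has coefficients 1,1,1,1,1 for degrees 0…4.
(1 + q + q² + q³ + q⁴) has coefficients 1,1,1,1,1,0,0 for degrees 0…6.
Finally multiplying by (1 + q + q² + q³ + q⁴), the product of all factors after the first has coefficients 1,2,3,4,5,4,3 for degrees 0…6.
[q⁶] = 1·3 + 1·4 + 1·5 + 1·4 + 1·3 = 19.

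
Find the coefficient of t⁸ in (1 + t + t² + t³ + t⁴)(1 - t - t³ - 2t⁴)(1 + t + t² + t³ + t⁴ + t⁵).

-16

(1 + t + t² + t³ + t⁴) has coefficients 1,1,1,1,1 for degrees 0…4.
(1 - t - t³ - 2t⁴) has coefficients 1,-1,0,-1,-2,0,0,0,0 for degrees 0…8.
Finally multiplying by (1 + t + t² + t³ + t⁴ + t⁵), the product of all factors after the first has coefficients 1,0,0,-1,-3,-3,-4,-3,-3 for degrees 0…8.
[t⁸] = 1·(-3) + 1·(-3) + 1·(-4) + 1·(-3) + 1·(-3) = -16.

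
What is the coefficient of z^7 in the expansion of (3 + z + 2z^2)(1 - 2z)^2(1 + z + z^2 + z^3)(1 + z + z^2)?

26

(3 + z + 2z^2) has coefficients 3,1,2 for degrees 0…2.
(1 - 2z)^2 has coefficients 1,-4,4,0,0,0,0,0 for degrees 0…7.
Multiplying by (1 + z + z^2 + z^3) gives running coefficients 1,-3,1,1,0,4,0,0 for degrees 0…7.
Finally multiplying by (1 + z + z^2), the product of all factors after the first has coefficients 1,-2,-1,-1,2,5,4,4 for degrees 0…7.
[z^7] = 3·4 + 1·4 + 2·5 = 26.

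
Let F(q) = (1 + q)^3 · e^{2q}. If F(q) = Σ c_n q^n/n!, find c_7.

The EGF product rule gives c_7 = Σ_{k_1+k_2=7} C(7; k_1,k_2) · ∏ g_i(k_i), where (1+q)^3 gives the falling factorial (3)_k; e^{2q} gives (2)^k.
g_1(k) for k = 0…7: 1, 3, 6, 6, 0, 0, 0, 0.
g_2(k) for k = 0…7: 1, 2, 4, 8, 16, 32, 64, 128.
c_7 = Σ_k C(7,k)·g_1(k)·g_2(7−k) = 1·1·128 + 7·3·64 + 21·6·32 + 35·6·16 = 128 + 1344 + 4032 + 3360 = 8864.

8864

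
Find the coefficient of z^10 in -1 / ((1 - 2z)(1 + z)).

-683

Partial fractions give a closed form: a_n = (-2/3)·2^n + (-1/3)·(-1)^n.
At n = 10: a_10 = -683.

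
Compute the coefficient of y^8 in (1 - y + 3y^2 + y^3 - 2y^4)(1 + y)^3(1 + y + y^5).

(1 - y + 3y^2 + y^3 - 2y^4) has coefficients 1,-1,3,1,-2 for degrees 0…4.
(1 + y)^3 has coefficients 1,3,3,1,0,0,0,0,0 for degrees 0…8.
Finally multiplying by (1 + y + y^5), the product of all factors after the first has coefficients 1,4,6,4,1,1,3,3,1 for degrees 0…8.
[y^8] = 1·1 − 1·3 + 3·3 + 1·1 − 2·1 = 6.

6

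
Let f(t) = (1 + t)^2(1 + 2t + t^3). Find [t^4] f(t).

(1 + t)^2 has coefficients 1,2,1 for degrees 0…2.
(1 + 2t + t^3) has coefficients 1,2,0,1,0 for degrees 0…4.
[t^4] = 1·0 + 2·1 + 1·0 = 2.

2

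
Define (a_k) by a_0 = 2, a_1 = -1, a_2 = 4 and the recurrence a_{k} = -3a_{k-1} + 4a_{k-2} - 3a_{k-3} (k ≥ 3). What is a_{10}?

432328

The ordinary generating function has denominator 1 + 3q - 4q^2 + 3q^3.
Iterating the recurrence: a_0,…,a_{10} = 2, -1, 4, -22, 85, -355, 1471, -6088, 25213, -104404, 432328.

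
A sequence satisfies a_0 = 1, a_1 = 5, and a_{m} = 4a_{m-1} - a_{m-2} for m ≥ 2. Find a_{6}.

3691

The ordinary generating function has denominator 1 - 4x + x^2.
Iterating the recurrence: a_0,…,a_{6} = 1, 5, 19, 71, 265, 989, 3691.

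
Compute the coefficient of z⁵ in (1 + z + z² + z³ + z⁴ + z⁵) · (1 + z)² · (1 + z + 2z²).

16

(1 + z + z² + z³ + z⁴ + z⁵) has coefficients 1,1,1,1,1,1 for degrees 0…5.
(1 + z)² has coefficients 1,2,1,0,0,0 for degrees 0…5.
Finally multiplying by (1 + z + 2z²), the product of all factors after the first has coefficients 1,3,5,5,2,0 for degrees 0…5.
[z⁵] = 1·0 + 1·2 + 1·5 + 1·5 + 1·3 + 1·1 = 16.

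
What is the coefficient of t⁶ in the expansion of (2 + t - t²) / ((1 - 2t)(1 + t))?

96

The denominator gives the recurrence a_n = a_(n−1) + 2a_(n−2) for n ≥ 3; the numerator fixes a_0 = 2, a_1 = 3, a_2 = 6.
Iterating: 2, 3, 6, 12, 24, 48, 96, so a_6 = 96.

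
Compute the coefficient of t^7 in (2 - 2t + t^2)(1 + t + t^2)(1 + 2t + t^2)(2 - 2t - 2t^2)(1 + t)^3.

(2 - 2t + t^2) has coefficients 2,-2,1 for degrees 0…2.
(1 + t + t^2) has coefficients 1,1,1,0,0,0,0,0 for degrees 0…7.
Multiplying by (1 + 2t + t^2) gives running coefficients 1,3,4,3,1,0,0,0 for degrees 0…7.
Multiplying by (2 - 2t - 2t^2) gives running coefficients 2,4,0,-8,-12,-8,-2,0 for degrees 0…7.
Finally multiplying by (1 + t)^3, the product of all factors after the first has coefficients 2,10,18,6,-32,-68,-70,-42 for degrees 0…7.
[t^7] = 2·(-42) − 2·(-70) + 1·(-68) = -12.

-12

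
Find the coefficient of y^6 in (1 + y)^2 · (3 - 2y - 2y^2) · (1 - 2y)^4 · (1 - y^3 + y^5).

58

(1 + y)^2 has coefficients 1,2,1 for degrees 0…2.
(3 - 2y - 2y^2) has coefficients 3,-2,-2,0,0,0,0 for degrees 0…6.
Multiplying by (1 - 2y)^4 gives running coefficients 3,-26,86,-128,64,32,-32 for degrees 0…6.
Finally multiplying by (1 - y^3 + y^5), the product of all factors after the first has coefficients 3,-26,86,-131,90,-51,70 for degrees 0…6.
[y^6] = 1·70 + 2·(-51) + 1·90 = 58.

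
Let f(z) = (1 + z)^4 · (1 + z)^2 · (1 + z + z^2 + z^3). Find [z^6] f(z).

(1 + z)^4 has coefficients 1,4,6,4,1 for degrees 0…4.
(1 + z)^2 has coefficients 1,2,1,0,0,0,0 for degrees 0…6.
Finally multiplying by (1 + z + z^2 + z^3), the product of all factors after the first has coefficients 1,3,4,4,3,1,0 for degrees 0…6.
[z^6] = 1·0 + 4·1 + 6·3 + 4·4 + 1·4 = 42.

42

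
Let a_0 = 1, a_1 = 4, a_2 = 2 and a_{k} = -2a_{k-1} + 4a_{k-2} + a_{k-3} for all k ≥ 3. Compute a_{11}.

The ordinary generating function has denominator 1 + 2z - 4z^2 - z^3.
Iterating the recurrence: a_0,…,a_{11} = 1, 4, 2, 13, -14, 82, -207, 728, -2202, 7109, -22298, 70830.

70830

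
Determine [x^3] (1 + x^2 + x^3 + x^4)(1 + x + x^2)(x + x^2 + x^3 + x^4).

4

(1 + x^2 + x^3 + x^4) has coefficients 1,0,1,1 for degrees 0…3.
(1 + x + x^2) has coefficients 1,1,1,0 for degrees 0…3.
Finally multiplying by (x + x^2 + x^3 + x^4), the product of all factors after the first has coefficients 0,1,2,3 for degrees 0…3.
[x^3] = 1·3 + 1·1 + 1·0 = 4.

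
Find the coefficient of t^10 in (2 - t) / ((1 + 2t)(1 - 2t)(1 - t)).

Partial fractions give a closed form: a_n = (5/6)·(-2)^n + (3/2)·2^n + (-1/3)·1^n.
At n = 10: a_10 = 2389.

2389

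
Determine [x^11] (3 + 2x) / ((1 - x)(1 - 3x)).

The denominator gives the recurrence a_n = 4a_(n−1) − 3a_(n−2) for n ≥ 2; the numerator fixes a_0 = 3, a_1 = 14.
Iterating: 3, 14, 47, 146, 443, 1334, 4007, 12026, 36083, 108254, 324767, 974306, so a_11 = 974306.

974306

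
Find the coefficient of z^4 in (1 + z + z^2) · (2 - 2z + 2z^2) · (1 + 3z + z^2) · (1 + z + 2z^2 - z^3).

12

(1 + z + z^2) has coefficients 1,1,1 for degrees 0…2.
(2 - 2z + 2z^2) has coefficients 2,-2,2,0,0 for degrees 0…4.
Multiplying by (1 + 3z + z^2) gives running coefficients 2,4,-2,4,2 for degrees 0…4.
Finally multiplying by (1 + z + 2z^2 - z^3), the product of all factors after the first has coefficients 2,6,6,8,-2 for degrees 0…4.
[z^4] = 1·(-2) + 1·8 + 1·6 = 12.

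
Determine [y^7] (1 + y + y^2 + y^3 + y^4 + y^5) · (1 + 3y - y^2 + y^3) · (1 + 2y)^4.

(1 + y + y^2 + y^3 + y^4 + y^5) has coefficients 1,1,1,1,1,1 for degrees 0…5.
(1 + 3y - y^2 + y^3) has coefficients 1,3,-1,1,0,0,0,0 for degrees 0…7.
Finally multiplying by (1 + 2y)^4, the product of all factors after the first has coefficients 1,11,47,97,96,40,16,16 for degrees 0…7.
[y^7] = 1·16 + 1·16 + 1·40 + 1·96 + 1·97 + 1·47 = 312.

312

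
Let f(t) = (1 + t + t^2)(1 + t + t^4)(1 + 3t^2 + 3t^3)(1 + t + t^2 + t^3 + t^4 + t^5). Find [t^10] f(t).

(1 + t + t^2) has coefficients 1,1,1 for degrees 0…2.
(1 + t + t^4) has coefficients 1,1,0,0,1,0,0,0,0,0,0 for degrees 0…10.
Multiplying by (1 + 3t^2 + 3t^3) gives running coefficients 1,1,3,6,4,0,3,3,0,0,0 for degrees 0…10.
Finally multiplying by (1 + t + t^2 + t^3 + t^4 + t^5), the product of all factors after the first has coefficients 1,2,5,11,15,15,17,19,16,10,6 for degrees 0…10.
[t^10] = 1·6 + 1·10 + 1·16 = 32.

32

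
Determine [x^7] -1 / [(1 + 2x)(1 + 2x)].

1024

The denominator gives the recurrence a_n = −4a_(n−1) − 4a_(n−2) for n ≥ 2; the numerator fixes a_0 = -1, a_1 = 4.
Iterating: -1, 4, -12, 32, -80, 192, -448, 1024, so a_7 = 1024.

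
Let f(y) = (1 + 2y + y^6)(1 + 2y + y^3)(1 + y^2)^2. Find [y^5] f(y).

6

(1 + 2y + y^6) has coefficients 1,2,0,0,0,0 for degrees 0…5.
(1 + 2y + y^3) has coefficients 1,2,0,1,0,0 for degrees 0…5.
Finally multiplying by (1 + y^2)^2, the product of all factors after the first has coefficients 1,2,2,5,1,4 for degrees 0…5.
[y^5] = 1·4 + 2·1 = 6.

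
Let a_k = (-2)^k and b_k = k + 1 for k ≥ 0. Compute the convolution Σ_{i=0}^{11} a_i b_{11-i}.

Write out a_i and b_{11-i} for i = 0,…,11 and sum the products.
Σ = 1·12 − 2·11 + 4·10 − 8·9 + 16·8 − 32·7 + 64·6 − 128·5 + 256·4 − 512·3 + 1024·2 − 2048·1 = -906.

-906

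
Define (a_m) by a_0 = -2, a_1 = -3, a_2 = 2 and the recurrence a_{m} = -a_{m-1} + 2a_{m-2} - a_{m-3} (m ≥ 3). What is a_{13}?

-12387

The ordinary generating function has denominator 1 + t - 2t^2 + t^3.
Iterating the recurrence: a_0,…,a_{13} = -2, -3, 2, -6, 13, -27, 59, -126, 271, -582, 1250, -2685, 5767, -12387.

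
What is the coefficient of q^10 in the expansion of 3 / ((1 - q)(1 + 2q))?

2049

Partial fractions give a closed form: a_n = (1)·1^n + (2)·(-2)^n.
At n = 10: a_10 = 2049.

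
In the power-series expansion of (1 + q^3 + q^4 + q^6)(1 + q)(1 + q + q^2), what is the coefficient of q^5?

4

(1 + q^3 + q^4 + q^6) has coefficients 1,0,0,1,1,0 for degrees 0…5.
(1 + q) has coefficients 1,1,0,0,0,0 for degrees 0…5.
Finally multiplying by (1 + q + q^2), the product of all factors after the first has coefficients 1,2,2,1,0,0 for degrees 0…5.
[q^5] = 1·0 + 1·2 + 1·2 = 4.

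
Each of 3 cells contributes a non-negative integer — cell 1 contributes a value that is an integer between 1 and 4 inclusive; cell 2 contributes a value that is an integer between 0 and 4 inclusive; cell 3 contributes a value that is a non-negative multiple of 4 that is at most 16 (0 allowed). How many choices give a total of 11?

5

The generating function for the choices is (y + y² + y³ + y⁴)·(1 + y + y² + y³ + y⁴)·(1 + y⁴ + y⁸ + y¹² + y¹⁶); the count is [y¹¹].
(y + y² + y³ + y⁴) has coefficients 0,1,1,1,1 for degrees 0…4.
(1 + y + y² + y³ + y⁴) has coefficients 1,1,1,1,1,0,0,0,0,0,0,0 for degrees 0…11.
Finally multiplying by (1 + y⁴ + y⁸ + y¹² + y¹⁶), the product of all factors after the first has coefficients 1,1,1,1,2,1,1,1,2,1,1,1 for degrees 0…11.
[y¹¹] = 1·1 + 1·1 + 1·2 + 1·1 = 5.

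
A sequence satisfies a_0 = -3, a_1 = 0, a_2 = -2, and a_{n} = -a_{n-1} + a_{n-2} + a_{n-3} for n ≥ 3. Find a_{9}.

The ordinary generating function has denominator 1 + x - x^2 - x^3.
Iterating the recurrence: a_0,…,a_{9} = -3, 0, -2, -1, -1, -2, 0, -3, 1, -4.

-4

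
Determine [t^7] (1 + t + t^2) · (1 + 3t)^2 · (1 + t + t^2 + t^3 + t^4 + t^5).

40

(1 + t + t^2) has coefficients 1,1,1 for degrees 0…2.
(1 + 3t)^2 has coefficients 1,6,9,0,0,0,0,0 for degrees 0…7.
Finally multiplying by (1 + t + t^2 + t^3 + t^4 + t^5), the product of all factors after the first has coefficients 1,7,16,16,16,16,15,9 for degrees 0…7.
[t^7] = 1·9 + 1·15 + 1·16 = 40.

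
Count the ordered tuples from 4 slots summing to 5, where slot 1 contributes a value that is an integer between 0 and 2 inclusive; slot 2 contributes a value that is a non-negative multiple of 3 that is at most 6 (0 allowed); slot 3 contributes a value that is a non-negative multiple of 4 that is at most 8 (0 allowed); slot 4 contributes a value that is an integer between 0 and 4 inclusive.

The generating function for the choices is (1 + x + x²)·(1 + x³ + x⁶)·(1 + x⁴ + x⁸)·(1 + x + x² + x³ + x⁴); the count is [x⁵].
(1 + x + x²) has coefficients 1,1,1 for degrees 0…2.
(1 + x³ + x⁶) has coefficients 1,0,0,1,0,0 for degrees 0…5.
Multiplying by (1 + x⁴ + x⁸) gives running coefficients 1,0,0,1,1,0 for degrees 0…5.
Finally multiplying by (1 + x + x² + x³ + x⁴), the product of all factors after the first has coefficients 1,1,1,2,3,2 for degrees 0…5.
[x⁵] = 1·2 + 1·3 + 1·2 = 7.

7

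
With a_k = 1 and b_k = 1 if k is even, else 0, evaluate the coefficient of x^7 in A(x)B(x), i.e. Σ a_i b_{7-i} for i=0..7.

This is [x^7] in the product of the two ordinary generating functions.
Σ = 1·0 + 1·1 + 1·0 + 1·1 + 1·0 + 1·1 + 1·0 + 1·1 = 4.

4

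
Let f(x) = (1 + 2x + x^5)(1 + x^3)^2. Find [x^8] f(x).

(1 + 2x + x^5) has coefficients 1,2,0,0,0,1 for degrees 0…5.
(1 + x^3)^2 has coefficients 1,0,0,2,0,0,1,0,0 for degrees 0…8.
[x^8] = 1·0 + 2·0 + 1·2 = 2.

2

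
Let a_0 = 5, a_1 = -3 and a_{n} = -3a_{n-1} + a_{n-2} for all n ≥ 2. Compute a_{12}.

The ordinary generating function has denominator 1 + 3q - q^2.
Iterating the recurrence: a_0,…,a_{12} = 5, -3, 14, -45, 149, -492, 1625, -5367, 17726, -58545, 193361, -638628, 2109245.

2109245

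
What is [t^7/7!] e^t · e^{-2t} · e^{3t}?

The EGF product rule gives c_7 = Σ_{k_1+k_2+k_3=7} C(7; k_1,k_2,k_3) · ∏ g_i(k_i), where e^t gives (1)^k; e^{-2t} gives (-2)^k; e^{3t} gives (3)^k.
g_1(k) for k = 0…7: 1, 1, 1, 1, 1, 1, 1, 1.
g_2(k) for k = 0…7: 1, -2, 4, -8, 16, -32, 64, -128.
g_3(k) for k = 0…7: 1, 3, 9, 27, 81, 243, 729, 2187.
First combine the last two factors: h(k) = Σ_j C(k,j)·g_2(j)·g_3(k−j) for k = 0…7: 1, 1, 1, 1, 1, 1, 1, 1.
c_7 = Σ_k C(7,k)·g_1(k)·h(7−k) = 1·1·1 + 7·1·1 + 21·1·1 + 35·1·1 + 35·1·1 + 21·1·1 + 7·1·1 + 1·1·1 = 1 + 7 + 21 + 35 + 35 + 21 + 7 + 1 = 128.

128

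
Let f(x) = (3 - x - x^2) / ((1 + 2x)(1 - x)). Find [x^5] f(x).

The denominator gives the recurrence a_n = −a_(n−1) + 2a_(n−2) for n ≥ 3; the numerator fixes a_0 = 3, a_1 = -4, a_2 = 9.
Iterating: 3, -4, 9, -17, 35, -69, so a_5 = -69.

-69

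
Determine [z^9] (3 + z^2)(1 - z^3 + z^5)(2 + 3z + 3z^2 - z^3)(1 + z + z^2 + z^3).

21

(3 + z^2) has coefficients 3,0,1 for degrees 0…2.
(1 - z^3 + z^5) has coefficients 1,0,0,-1,0,1,0,0,0,0 for degrees 0…9.
Multiplying by (2 + 3z + 3z^2 - z^3) gives running coefficients 2,3,3,-3,-3,-1,4,3,-1,0 for degrees 0…9.
Finally multiplying by (1 + z + z^2 + z^3), the product of all factors after the first has coefficients 2,5,8,5,0,-4,-3,3,5,6 for degrees 0…9.
[z^9] = 3·6 + 1·3 = 21.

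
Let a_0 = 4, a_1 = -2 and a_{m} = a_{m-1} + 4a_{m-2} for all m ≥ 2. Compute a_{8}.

2014

The ordinary generating function has denominator 1 - x - 4x^2.
Iterating the recurrence: a_0,…,a_{8} = 4, -2, 14, 6, 62, 86, 334, 678, 2014.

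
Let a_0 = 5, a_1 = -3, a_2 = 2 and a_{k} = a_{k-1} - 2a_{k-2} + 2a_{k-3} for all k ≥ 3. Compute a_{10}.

The ordinary generating function has denominator 1 - x + 2x^2 - 2x^3.
Iterating the recurrence: a_0,…,a_{10} = 5, -3, 2, 18, 8, -24, -4, 60, 20, -108, -28.

-28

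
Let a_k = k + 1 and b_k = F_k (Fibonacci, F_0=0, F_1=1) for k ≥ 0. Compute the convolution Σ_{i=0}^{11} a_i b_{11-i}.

Write out a_i and b_{11-i} for i = 0,…,11 and sum the products.
Σ = 1·89 + 2·55 + 3·34 + 4·21 + 5·13 + 6·8 + 7·5 + 8·3 + 9·2 + 10·1 + 11·1 + 12·0 = 596.

596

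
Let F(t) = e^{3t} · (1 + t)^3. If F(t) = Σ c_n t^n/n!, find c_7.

65124

The EGF product rule gives c_7 = Σ_{k_1+k_2=7} C(7; k_1,k_2) · ∏ g_i(k_i), where e^{3t} gives (3)^k; (1+t)^3 gives the falling factorial (3)_k.
g_1(k) for k = 0…7: 1, 3, 9, 27, 81, 243, 729, 2187.
g_2(k) for k = 0…7: 1, 3, 6, 6, 0, 0, 0, 0.
c_7 = Σ_k C(7,k)·g_1(k)·g_2(7−k) = 35·81·6 + 21·243·6 + 7·729·3 + 1·2187·1 = 17010 + 30618 + 15309 + 2187 = 65124.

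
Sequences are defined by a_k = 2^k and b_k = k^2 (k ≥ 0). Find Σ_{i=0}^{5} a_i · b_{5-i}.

This is [x^5] in the product of the two ordinary generating functions.
Σ = 1·25 + 2·16 + 4·9 + 8·4 + 16·1 + 32·0 = 141.

141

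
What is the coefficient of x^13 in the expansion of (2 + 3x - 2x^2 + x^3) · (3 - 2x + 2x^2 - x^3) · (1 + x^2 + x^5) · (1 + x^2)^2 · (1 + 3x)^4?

(2 + 3x - 2x^2 + x^3) has coefficients 2,3,-2,1 for degrees 0…3.
(3 - 2x + 2x^2 - x^3) has coefficients 3,-2,2,-1,0,0,0,0,0,0,0,0,0,0 for degrees 0…13.
Multiplying by (1 + x^2 + x^5) gives running coefficients 3,-2,5,-3,2,2,-2,2,-1,0,0,0,0,0 for degrees 0…13.
Multiplying by (1 + x^2)^2 gives running coefficients 3,-2,11,-7,15,-6,7,3,-3,6,-4,2,-1,0 for degrees 0…13.
Finally multiplying by (1 + 3x)^4, the product of all factors after the first has coefficients 3,34,149,341,552,822,880,816,978,402,797,197,212,150 for degrees 0…13.
[x^13] = 2·150 + 3·212 − 2·197 + 1·797 = 1339.

1339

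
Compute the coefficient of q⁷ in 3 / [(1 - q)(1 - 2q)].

The denominator gives the recurrence a_n = 3a_(n−1) − 2a_(n−2) for n ≥ 2; the numerator fixes a_0 = 3, a_1 = 9.
Iterating: 3, 9, 21, 45, 93, 189, 381, 765, so a_7 = 765.

765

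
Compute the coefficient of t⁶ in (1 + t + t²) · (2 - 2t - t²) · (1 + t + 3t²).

(1 + t + t²) has coefficients 1,1,1 for degrees 0…2.
(2 - 2t - t²) has coefficients 2,-2,-1,0,0,0,0 for degrees 0…6.
Finally multiplying by (1 + t + 3t²), the product of all factors after the first has coefficients 2,0,3,-7,-3,0,0 for degrees 0…6.
[t⁶] = 1·0 + 1·0 + 1·(-3) = -3.

-3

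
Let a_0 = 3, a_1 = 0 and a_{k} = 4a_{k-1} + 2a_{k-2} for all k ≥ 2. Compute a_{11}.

3725184

The ordinary generating function has denominator 1 - 4z - 2z^2.
Iterating the recurrence: a_0,…,a_{11} = 3, 0, 6, 24, 108, 480, 2136, 9504, 42288, 188160, 837216, 3725184.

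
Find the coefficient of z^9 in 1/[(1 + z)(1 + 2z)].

Partial fractions give a closed form: a_n = (-1)·(-1)^n + (2)·(-2)^n.
At n = 9: a_9 = -1023.

-1023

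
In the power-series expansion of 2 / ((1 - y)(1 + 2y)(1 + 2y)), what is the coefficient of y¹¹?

The denominator gives the recurrence a_n = −3a_(n−1) + 4a_(n−3) for n ≥ 3; the numerator fixes a_0 = 2, a_1 = -6, a_2 = 18.
Iterating: 2, -6, 18, -46, 114, -270, 626, -1422, 3186, -7054, 15474, -33678, so a_11 = -33678.

-33678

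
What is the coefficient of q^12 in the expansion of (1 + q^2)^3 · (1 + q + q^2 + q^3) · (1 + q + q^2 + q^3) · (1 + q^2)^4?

(1 + q^2)^3 has coefficients 1,0,3,0,3,0,1 for degrees 0…6.
(1 + q + q^2 + q^3) has coefficients 1,1,1,1,0,0,0,0,0,0,0,0,0 for degrees 0…12.
Multiplying by (1 + q + q^2 + q^3) gives running coefficients 1,2,3,4,3,2,1,0,0,0,0,0,0 for degrees 0…12.
Finally multiplying by (1 + q^2)^4, the product of all factors after the first has coefficients 1,2,7,12,21,30,35,40,35,30,21,12,7 for degrees 0…12.
[q^12] = 1·7 + 3·21 + 3·35 + 1·35 = 210.

210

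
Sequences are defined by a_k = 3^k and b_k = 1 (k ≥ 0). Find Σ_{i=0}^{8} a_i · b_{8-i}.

This is [x^8] in the product of the two ordinary generating functions.
Σ = 1·1 + 3·1 + 9·1 + 27·1 + 81·1 + 243·1 + 729·1 + 2187·1 + 6561·1 = 9841.

9841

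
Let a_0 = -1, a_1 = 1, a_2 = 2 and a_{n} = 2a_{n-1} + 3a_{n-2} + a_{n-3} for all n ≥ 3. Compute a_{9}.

5226

The ordinary generating function has denominator 1 - 2x - 3x^2 - x^3.
Iterating the recurrence: a_0,…,a_{9} = -1, 1, 2, 6, 19, 58, 179, 551, 1697, 5226.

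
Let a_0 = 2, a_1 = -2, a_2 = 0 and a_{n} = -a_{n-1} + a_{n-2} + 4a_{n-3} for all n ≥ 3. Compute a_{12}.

The ordinary generating function has denominator 1 + z - z^2 - 4z^3.
Iterating the recurrence: a_0,…,a_{12} = 2, -2, 0, 6, -14, 20, -10, -26, 96, -162, 154, 68, -562.

-562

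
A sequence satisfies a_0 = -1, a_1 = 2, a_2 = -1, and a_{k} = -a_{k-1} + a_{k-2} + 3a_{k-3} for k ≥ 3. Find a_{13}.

The ordinary generating function has denominator 1 + z - z^2 - 3z^3.
Iterating the recurrence: a_0,…,a_{13} = -1, 2, -1, 0, 5, -8, 13, -6, -5, 38, -61, 84, -31, -68.

-68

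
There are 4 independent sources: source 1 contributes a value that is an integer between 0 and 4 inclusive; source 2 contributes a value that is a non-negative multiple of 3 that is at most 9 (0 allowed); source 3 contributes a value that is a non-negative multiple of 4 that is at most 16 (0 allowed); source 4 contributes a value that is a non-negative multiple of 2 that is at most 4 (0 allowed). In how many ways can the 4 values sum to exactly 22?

13

The generating function for the choices is (1 + z + z^2 + z^3 + z^4)·(1 + z^3 + z^6 + z^9)·(1 + z^4 + z^8 + z^12 + z^16)·(1 + z^2 + z^4); the count is [z^22].
(1 + z + z^2 + z^3 + z^4) has coefficients 1,1,1,1,1 for degrees 0…4.
(1 + z^3 + z^6 + z^9) has coefficients 1,0,0,1,0,0,1,0,0,1,0,0,0,0,0,0,0,0,0,0,0,0,0 for degrees 0…22.
Multiplying by (1 + z^4 + z^8 + z^12 + z^16) gives running coefficients 1,0,0,1,1,0,1,1,1,1,1,1,1,1,1,1,1,1,1,1,0,1,1 for degrees 0…22.
Finally multiplying by (1 + z^2 + z^4), the product of all factors after the first has coefficients 1,0,1,1,2,1,2,2,3,2,3,3,3,3,3,3,3,3,3,3,2,3,2 for degrees 0…22.
[z^22] = 1·2 + 1·3 + 1·2 + 1·3 + 1·3 = 13.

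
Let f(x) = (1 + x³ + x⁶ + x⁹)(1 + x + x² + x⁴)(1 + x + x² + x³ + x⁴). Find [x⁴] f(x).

6

(1 + x³ + x⁶ + x⁹) has coefficients 1,0,0,1,0 for degrees 0…4.
(1 + x + x² + x⁴) has coefficients 1,1,1,0,1 for degrees 0…4.
Finally multiplying by (1 + x + x² + x³ + x⁴), the product of all factors after the first has coefficients 1,2,3,3,4 for degrees 0…4.
[x⁴] = 1·4 + 1·2 = 6.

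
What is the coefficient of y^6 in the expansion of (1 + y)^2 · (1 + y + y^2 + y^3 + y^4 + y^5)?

3

(1 + y)^2 has coefficients 1,2,1 for degrees 0…2.
(1 + y + y^2 + y^3 + y^4 + y^5) has coefficients 1,1,1,1,1,1,0 for degrees 0…6.
[y^6] = 1·0 + 2·1 + 1·1 = 3.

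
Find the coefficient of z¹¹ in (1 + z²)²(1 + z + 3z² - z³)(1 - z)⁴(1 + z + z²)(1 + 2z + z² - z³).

(1 + z²)² has coefficients 1,0,2,0,1 for degrees 0…4.
(1 + z + 3z² - z³) has coefficients 1,1,3,-1,0,0,0,0,0,0,0,0 for degrees 0…11.
Multiplying by (1 - z)⁴ gives running coefficients 1,-3,5,-11,19,-17,7,-1,0,0,0,0 for degrees 0…11.
Multiplying by (1 + z + z²) gives running coefficients 1,-2,3,-9,13,-9,9,-11,6,-1,0,0 for degrees 0…11.
Finally multiplying by (1 + 2z + z² - z³), the product of all factors after the first has coefficients 1,0,0,-6,0,5,13,-15,2,-9,15,-7 for degrees 0…11.
[z¹¹] = 1·(-7) + 2·(-9) + 1·(-15) = -40.

-40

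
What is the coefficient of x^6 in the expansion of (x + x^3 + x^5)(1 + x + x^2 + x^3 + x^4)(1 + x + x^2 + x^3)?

9

(x + x^3 + x^5) has coefficients 0,1,0,1,0,1 for degrees 0…5.
(1 + x + x^2 + x^3 + x^4) has coefficients 1,1,1,1,1,0,0 for degrees 0…6.
Finally multiplying by (1 + x + x^2 + x^3), the product of all factors after the first has coefficients 1,2,3,4,4,3,2 for degrees 0…6.
[x^6] = 1·3 + 1·4 + 1·2 = 9.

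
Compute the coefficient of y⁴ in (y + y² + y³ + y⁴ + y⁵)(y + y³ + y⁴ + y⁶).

(y + y² + y³ + y⁴ + y⁵) has coefficients 0,1,1,1,1 for degrees 0…4.
(y + y³ + y⁴ + y⁶) has coefficients 0,1,0,1,1 for degrees 0…4.
[y⁴] = 1·1 + 1·0 + 1·1 + 1·0 = 2.

2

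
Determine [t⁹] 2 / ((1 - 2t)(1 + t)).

Partial fractions give a closed form: a_n = (4/3)·2^n + (2/3)·(-1)^n.
At n = 9: a_9 = 682.

682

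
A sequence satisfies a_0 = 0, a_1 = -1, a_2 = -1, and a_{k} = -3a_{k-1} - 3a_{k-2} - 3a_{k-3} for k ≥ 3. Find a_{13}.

14661

The ordinary generating function has denominator 1 + 3t + 3t^2 + 3t^3.
Iterating the recurrence: a_0,…,a_{13} = 0, -1, -1, 6, -12, 21, -45, 108, -252, 567, -1269, 2862, -6480, 14661.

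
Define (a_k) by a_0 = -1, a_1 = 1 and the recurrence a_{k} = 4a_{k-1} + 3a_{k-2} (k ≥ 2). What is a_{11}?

The ordinary generating function has denominator 1 - 4x - 3x^2.
Iterating the recurrence: a_0,…,a_{11} = -1, 1, 1, 7, 31, 145, 673, 3127, 14527, 67489, 313537, 1456615.

1456615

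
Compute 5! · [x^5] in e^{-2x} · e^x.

The EGF product rule gives c_5 = Σ_{k_1+k_2=5} C(5; k_1,k_2) · ∏ g_i(k_i), where e^{-2x} gives (-2)^k; e^x gives (1)^k.
g_1(k) for k = 0…5: 1, -2, 4, -8, 16, -32.
g_2(k) for k = 0…5: 1, 1, 1, 1, 1, 1.
c_5 = Σ_k C(5,k)·g_1(k)·g_2(5−k) = 1·1·1 + 5·(-2)·1 + 10·4·1 + 10·(-8)·1 + 5·16·1 + 1·(-32)·1 = 1 − 10 + 40 − 80 + 80 − 32 = -1.

-1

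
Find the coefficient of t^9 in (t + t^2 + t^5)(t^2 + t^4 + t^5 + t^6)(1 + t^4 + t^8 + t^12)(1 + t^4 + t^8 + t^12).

3

(t + t^2 + t^5) has coefficients 0,1,1,0,0,1 for degrees 0…5.
(t^2 + t^4 + t^5 + t^6) has coefficients 0,0,1,0,1,1,1,0,0,0 for degrees 0…9.
Multiplying by (1 + t^4 + t^8 + t^12) gives running coefficients 0,0,1,0,1,1,2,0,1,1 for degrees 0…9.
Finally multiplying by (1 + t^4 + t^8 + t^12), the product of all factors after the first has coefficients 0,0,1,0,1,1,3,0,2,2 for degrees 0…9.
[t^9] = 1·2 + 1·0 + 1·1 = 3.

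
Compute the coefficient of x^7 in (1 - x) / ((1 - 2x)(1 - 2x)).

The denominator gives the recurrence a_n = 4a_(n−1) − 4a_(n−2) for n ≥ 2; the numerator fixes a_0 = 1, a_1 = 3.
Iterating: 1, 3, 8, 20, 48, 112, 256, 576, so a_7 = 576.

576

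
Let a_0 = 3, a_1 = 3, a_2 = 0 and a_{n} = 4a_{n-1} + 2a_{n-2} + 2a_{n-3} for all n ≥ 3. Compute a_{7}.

4956

The ordinary generating function has denominator 1 - 4t - 2t^2 - 2t^3.
Iterating the recurrence: a_0,…,a_{7} = 3, 3, 0, 12, 54, 240, 1092, 4956.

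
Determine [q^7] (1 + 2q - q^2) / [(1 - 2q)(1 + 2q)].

The denominator gives the recurrence a_n = 4a_(n−2) for n ≥ 3; the numerator fixes a_0 = 1, a_1 = 2, a_2 = 3.
Iterating: 1, 2, 3, 8, 12, 32, 48, 128, so a_7 = 128.

128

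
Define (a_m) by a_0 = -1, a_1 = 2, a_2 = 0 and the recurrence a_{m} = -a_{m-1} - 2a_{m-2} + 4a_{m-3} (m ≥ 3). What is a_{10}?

1024

The ordinary generating function has denominator 1 + x + 2x^2 - 4x^3.
Iterating the recurrence: a_0,…,a_{10} = -1, 2, 0, -8, 16, 0, -64, 128, 0, -512, 1024.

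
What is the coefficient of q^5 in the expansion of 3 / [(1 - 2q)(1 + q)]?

Partial fractions give a closed form: a_n = (2)·2^n + (1)·(-1)^n.
At n = 5: a_5 = 63.

63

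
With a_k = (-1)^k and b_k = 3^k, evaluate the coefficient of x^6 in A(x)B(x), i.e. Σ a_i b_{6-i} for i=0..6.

547

Write out a_i and b_{6-i} for i = 0,…,6 and sum the products.
Σ = 1·729 − 1·243 + 1·81 − 1·27 + 1·9 − 1·3 + 1·1 = 547.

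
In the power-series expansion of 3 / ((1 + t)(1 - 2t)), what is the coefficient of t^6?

129

Partial fractions give a closed form: a_n = (1)·(-1)^n + (2)·2^n.
At n = 6: a_6 = 129.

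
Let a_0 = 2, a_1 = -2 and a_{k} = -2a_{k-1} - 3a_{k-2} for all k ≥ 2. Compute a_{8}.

The ordinary generating function has denominator 1 + 2z + 3z^2.
Iterating the recurrence: a_0,…,a_{8} = 2, -2, -2, 10, -14, -2, 46, -86, 34.

34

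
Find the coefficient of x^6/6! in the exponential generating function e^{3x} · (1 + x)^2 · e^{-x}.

The EGF product rule gives c_6 = Σ_{k_1+k_2+k_3=6} C(6; k_1,k_2,k_3) · ∏ g_i(k_i), where e^{3x} gives (3)^k; (1+x)^2 gives the falling factorial (2)_k; e^{-x} gives (-1)^k.
g_1(k) for k = 0…6: 1, 3, 9, 27, 81, 243, 729.
g_2(k) for k = 0…6: 1, 2, 2, 0, 0, 0, 0.
g_3(k) for k = 0…6: 1, -1, 1, -1, 1, -1, 1.
First combine the last two factors: h(k) = Σ_j C(k,j)·g_2(j)·g_3(k−j) for k = 0…6: 1, 1, -1, -1, 5, -11, 19.
c_6 = Σ_k C(6,k)·g_1(k)·h(6−k) = 1·1·19 + 6·3·(-11) + 15·9·5 + 20·27·(-1) + 15·81·(-1) + 6·243·1 + 1·729·1 = 19 − 198 + 675 − 540 − 1215 + 1458 + 729 = 928.

928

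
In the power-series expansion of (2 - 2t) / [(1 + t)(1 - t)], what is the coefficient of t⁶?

2

Partial fractions give a closed form: a_n = (2)·(-1)^n.
At n = 6: a_6 = 2.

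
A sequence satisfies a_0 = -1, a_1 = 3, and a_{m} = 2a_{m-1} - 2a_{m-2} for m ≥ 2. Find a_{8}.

-16

The ordinary generating function has denominator 1 - 2z + 2z^2.
Iterating the recurrence: a_0,…,a_{8} = -1, 3, 8, 10, 4, -12, -32, -40, -16.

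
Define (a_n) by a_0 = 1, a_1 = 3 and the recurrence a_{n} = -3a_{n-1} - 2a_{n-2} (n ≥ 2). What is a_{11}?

The ordinary generating function has denominator 1 + 3y + 2y^2.
Iterating the recurrence: a_0,…,a_{11} = 1, 3, -11, 27, -59, 123, -251, 507, -1019, 2043, -4091, 8187.

8187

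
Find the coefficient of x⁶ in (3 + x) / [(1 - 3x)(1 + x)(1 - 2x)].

5169

Partial fractions give a closed form: a_n = (15/2)·3^n + (1/6)·(-1)^n + (-14/3)·2^n.
At n = 6: a_6 = 5169.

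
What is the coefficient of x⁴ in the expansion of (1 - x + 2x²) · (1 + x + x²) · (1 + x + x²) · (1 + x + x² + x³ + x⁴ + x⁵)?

13

(1 - x + 2x²) has coefficients 1,-1,2 for degrees 0…2.
(1 + x + x²) has coefficients 1,1,1,0,0 for degrees 0…4.
Multiplying by (1 + x + x²) gives running coefficients 1,2,3,2,1 for degrees 0…4.
Finally multiplying by (1 + x + x² + x³ + x⁴ + x⁵), the product of all factors after the first has coefficients 1,3,6,8,9 for degrees 0…4.
[x⁴] = 1·9 − 1·8 + 2·6 = 13.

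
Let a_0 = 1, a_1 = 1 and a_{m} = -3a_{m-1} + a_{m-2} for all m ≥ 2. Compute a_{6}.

The ordinary generating function has denominator 1 + 3z - z^2.
Iterating the recurrence: a_0,…,a_{6} = 1, 1, -2, 7, -23, 76, -251.

-251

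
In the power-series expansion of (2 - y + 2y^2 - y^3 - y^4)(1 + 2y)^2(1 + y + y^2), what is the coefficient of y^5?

-2

(2 - y + 2y^2 - y^3 - y^4) has coefficients 2,-1,2,-1,-1 for degrees 0…4.
(1 + 2y)^2 has coefficients 1,4,4,0,0,0 for degrees 0…5.
Finally multiplying by (1 + y + y^2), the product of all factors after the first has coefficients 1,5,9,8,4,0 for degrees 0…5.
[y^5] = 2·0 − 1·4 + 2·8 − 1·9 − 1·5 = -2.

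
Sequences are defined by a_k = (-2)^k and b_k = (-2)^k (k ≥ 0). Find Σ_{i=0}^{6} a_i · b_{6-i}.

The convolution is the x^6 coefficient of A(x)B(x).
Σ = 1·64 − 2·(-32) + 4·16 − 8·(-8) + 16·4 − 32·(-2) + 64·1 = 448.

448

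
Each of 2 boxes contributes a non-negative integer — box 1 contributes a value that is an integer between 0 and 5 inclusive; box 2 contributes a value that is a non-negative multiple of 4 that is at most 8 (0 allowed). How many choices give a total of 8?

The generating function for the choices is (1 + t + t^2 + t^3 + t^4 + t^5)·(1 + t^4 + t^8); the count is [t^8].
(1 + t + t^2 + t^3 + t^4 + t^5) has coefficients 1,1,1,1,1,1 for degrees 0…5.
(1 + t^4 + t^8) has coefficients 1,0,0,0,1,0,0,0,1 for degrees 0…8.
[t^8] = 1·1 + 1·0 + 1·0 + 1·0 + 1·1 + 1·0 = 2.

2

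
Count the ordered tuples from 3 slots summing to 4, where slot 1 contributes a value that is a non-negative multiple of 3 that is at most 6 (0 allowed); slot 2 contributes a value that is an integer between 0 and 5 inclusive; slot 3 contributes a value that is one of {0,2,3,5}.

The generating function for the choices is (1 + z³ + z⁶)·(1 + z + z² + z³ + z⁴ + z⁵)·(1 + z² + z³ + z⁵); the count is [z⁴].
(1 + z³ + z⁶) has coefficients 1,0,0,1,0 for degrees 0…4.
(1 + z + z² + z³ + z⁴ + z⁵) has coefficients 1,1,1,1,1 for degrees 0…4.
Finally multiplying by (1 + z² + z³ + z⁵), the product of all factors after the first has coefficients 1,1,2,3,3 for degrees 0…4.
[z⁴] = 1·3 + 1·1 = 4.

4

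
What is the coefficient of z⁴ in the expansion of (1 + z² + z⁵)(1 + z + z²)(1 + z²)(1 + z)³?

(1 + z² + z⁵) has coefficients 1,0,1,0,0 for degrees 0…4.
(1 + z + z²) has coefficients 1,1,1,0,0 for degrees 0…4.
Multiplying by (1 + z²) gives running coefficients 1,1,2,1,1 for degrees 0…4.
Finally multiplying by (1 + z)³, the product of all factors after the first has coefficients 1,4,8,11,11 for degrees 0…4.
[z⁴] = 1·11 + 1·8 = 19.

19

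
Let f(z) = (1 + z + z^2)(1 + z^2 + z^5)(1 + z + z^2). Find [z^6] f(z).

(1 + z + z^2) has coefficients 1,1,1 for degrees 0…2.
(1 + z^2 + z^5) has coefficients 1,0,1,0,0,1,0 for degrees 0…6.
Finally multiplying by (1 + z + z^2), the product of all factors after the first has coefficients 1,1,2,1,1,1,1 for degrees 0…6.
[z^6] = 1·1 + 1·1 + 1·1 = 3.

3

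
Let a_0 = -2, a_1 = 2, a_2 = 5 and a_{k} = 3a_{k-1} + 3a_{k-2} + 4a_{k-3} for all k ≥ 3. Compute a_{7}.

3902

The ordinary generating function has denominator 1 - 3z - 3z^2 - 4z^3.
Iterating the recurrence: a_0,…,a_{7} = -2, 2, 5, 13, 62, 245, 973, 3902.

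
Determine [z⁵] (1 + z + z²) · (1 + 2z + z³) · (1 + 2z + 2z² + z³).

12

(1 + z + z²) has coefficients 1,1,1 for degrees 0…2.
(1 + 2z + z³) has coefficients 1,2,0,1,0,0 for degrees 0…5.
Finally multiplying by (1 + 2z + 2z² + z³), the product of all factors after the first has coefficients 1,4,6,6,4,2 for degrees 0…5.
[z⁵] = 1·2 + 1·4 + 1·6 = 12.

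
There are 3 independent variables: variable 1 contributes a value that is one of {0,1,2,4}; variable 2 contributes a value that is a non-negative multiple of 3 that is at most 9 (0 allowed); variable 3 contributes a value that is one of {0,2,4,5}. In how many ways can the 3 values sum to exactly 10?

5

The generating function for the choices is (1 + x + x^2 + x^4)·(1 + x^3 + x^6 + x^9)·(1 + x^2 + x^4 + x^5); the count is [x^10].
(1 + x + x^2 + x^4) has coefficients 1,1,1,0,1 for degrees 0…4.
(1 + x^3 + x^6 + x^9) has coefficients 1,0,0,1,0,0,1,0,0,1,0 for degrees 0…10.
Finally multiplying by (1 + x^2 + x^4 + x^5), the product of all factors after the first has coefficients 1,0,1,1,1,2,1,1,2,1,1 for degrees 0…10.
[x^10] = 1·1 + 1·1 + 1·2 + 1·1 = 5.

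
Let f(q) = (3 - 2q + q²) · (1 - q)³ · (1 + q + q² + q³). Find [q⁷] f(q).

4

(3 - 2q + q²) has coefficients 3,-2,1 for degrees 0…2.
(1 - q)³ has coefficients 1,-3,3,-1,0,0,0,0 for degrees 0…7.
Finally multiplying by (1 + q + q² + q³), the product of all factors after the first has coefficients 1,-2,1,0,-1,2,-1,0 for degrees 0…7.
[q⁷] = 3·0 − 2·(-1) + 1·2 = 4.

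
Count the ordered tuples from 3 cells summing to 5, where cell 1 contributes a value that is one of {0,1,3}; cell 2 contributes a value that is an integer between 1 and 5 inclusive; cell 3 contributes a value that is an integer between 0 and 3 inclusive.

10

The generating function for the choices is (1 + q + q³)·(q + q² + q³ + q⁴ + q⁵)·(1 + q + q² + q³); the count is [q⁵].
(1 + q + q³) has coefficients 1,1,0,1 for degrees 0…3.
(q + q² + q³ + q⁴ + q⁵) has coefficients 0,1,1,1,1,1 for degrees 0…5.
Finally multiplying by (1 + q + q² + q³), the product of all factors after the first has coefficients 0,1,2,3,4,4 for degrees 0…5.
[q⁵] = 1·4 + 1·4 + 1·2 = 10.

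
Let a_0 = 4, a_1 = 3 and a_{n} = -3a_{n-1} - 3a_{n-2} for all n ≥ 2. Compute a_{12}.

The ordinary generating function has denominator 1 + 3y + 3y^2.
Iterating the recurrence: a_0,…,a_{12} = 4, 3, -21, 54, -99, 135, -108, -81, 567, -1458, 2673, -3645, 2916.

2916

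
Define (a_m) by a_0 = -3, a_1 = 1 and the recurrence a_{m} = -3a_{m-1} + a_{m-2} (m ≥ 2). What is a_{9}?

24751

The ordinary generating function has denominator 1 + 3y - y^2.
Iterating the recurrence: a_0,…,a_{9} = -3, 1, -6, 19, -63, 208, -687, 2269, -7494, 24751.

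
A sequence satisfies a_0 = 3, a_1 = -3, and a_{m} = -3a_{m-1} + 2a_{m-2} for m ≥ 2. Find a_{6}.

The ordinary generating function has denominator 1 + 3z - 2z^2.
Iterating the recurrence: a_0,…,a_{6} = 3, -3, 15, -51, 183, -651, 2319.

2319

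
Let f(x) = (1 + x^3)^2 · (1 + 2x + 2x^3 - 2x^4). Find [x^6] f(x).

5

(1 + x^3)^2 has coefficients 1,0,0,2,0,0,1 for degrees 0…6.
(1 + 2x + 2x^3 - 2x^4) has coefficients 1,2,0,2,-2,0,0 for degrees 0…6.
[x^6] = 1·0 + 2·2 + 1·1 = 5.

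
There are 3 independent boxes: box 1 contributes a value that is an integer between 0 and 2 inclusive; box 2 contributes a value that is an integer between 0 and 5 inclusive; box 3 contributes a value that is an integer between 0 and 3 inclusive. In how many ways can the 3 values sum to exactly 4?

The generating function for the choices is (1 + q + q^2)·(1 + q + q^2 + q^3 + q^4 + q^5)·(1 + q + q^2 + q^3); the count is [q^4].
(1 + q + q^2) has coefficients 1,1,1 for degrees 0…2.
(1 + q + q^2 + q^3 + q^4 + q^5) has coefficients 1,1,1,1,1 for degrees 0…4.
Finally multiplying by (1 + q + q^2 + q^3), the product of all factors after the first has coefficients 1,2,3,4,4 for degrees 0…4.
[q^4] = 1·4 + 1·4 + 1·3 = 11.

11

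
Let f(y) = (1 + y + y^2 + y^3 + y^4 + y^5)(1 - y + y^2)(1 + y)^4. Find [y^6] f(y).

15

(1 + y + y^2 + y^3 + y^4 + y^5) has coefficients 1,1,1,1,1,1 for degrees 0…5.
(1 - y + y^2) has coefficients 1,-1,1,0,0,0,0 for degrees 0…6.
Finally multiplying by (1 + y)^4, the product of all factors after the first has coefficients 1,3,3,2,3,3,1 for degrees 0…6.
[y^6] = 1·1 + 1·3 + 1·3 + 1·2 + 1·3 + 1·3 = 15.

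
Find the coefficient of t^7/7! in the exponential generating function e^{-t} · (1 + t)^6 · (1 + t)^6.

The EGF product rule gives c_7 = Σ_{k_1+k_2+k_3=7} C(7; k_1,k_2,k_3) · ∏ g_i(k_i), where e^{-t} gives (-1)^k; (1+t)^6 gives the falling factorial (6)_k; (1+t)^6 gives the falling factorial (6)_k.
g_1(k) for k = 0…7: 1, -1, 1, -1, 1, -1, 1, -1.
g_2(k) for k = 0…7: 1, 6, 30, 120, 360, 720, 720, 0.
g_3(k) for k = 0…7: 1, 6, 30, 120, 360, 720, 720, 0.
First combine the last two factors: h(k) = Σ_j C(k,j)·g_2(j)·g_3(k−j) for k = 0…7: 1, 12, 132, 1320, 11880, 95040, 665280, 3991680.
c_7 = Σ_k C(7,k)·g_1(k)·h(7−k) = 1·1·3991680 + 7·(-1)·665280 + 21·1·95040 + 35·(-1)·11880 + 35·1·1320 + 21·(-1)·132 + 7·1·12 + 1·(-1)·1 = 3991680 − 4656960 + 1995840 − 415800 + 46200 − 2772 + 84 − 1 = 958271.

958271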